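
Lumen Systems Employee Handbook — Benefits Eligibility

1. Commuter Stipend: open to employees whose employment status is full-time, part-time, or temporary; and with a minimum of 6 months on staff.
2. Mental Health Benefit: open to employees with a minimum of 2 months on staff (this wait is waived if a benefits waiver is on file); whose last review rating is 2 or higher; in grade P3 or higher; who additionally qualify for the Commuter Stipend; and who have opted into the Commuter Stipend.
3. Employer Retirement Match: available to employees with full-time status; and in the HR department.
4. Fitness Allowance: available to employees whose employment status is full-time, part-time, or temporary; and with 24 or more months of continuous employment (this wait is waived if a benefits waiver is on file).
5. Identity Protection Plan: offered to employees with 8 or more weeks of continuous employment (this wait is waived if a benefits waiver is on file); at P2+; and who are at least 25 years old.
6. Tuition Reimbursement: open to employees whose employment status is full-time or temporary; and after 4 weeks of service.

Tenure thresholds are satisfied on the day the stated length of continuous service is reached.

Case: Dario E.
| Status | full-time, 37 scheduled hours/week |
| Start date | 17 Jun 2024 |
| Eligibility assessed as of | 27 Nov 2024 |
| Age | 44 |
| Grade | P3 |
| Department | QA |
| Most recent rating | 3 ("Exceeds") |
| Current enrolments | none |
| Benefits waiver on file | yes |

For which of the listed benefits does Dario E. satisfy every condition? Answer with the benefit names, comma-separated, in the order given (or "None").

Fitness Allowance, Identity Protection Plan, Tuition Reimbursement

Service from 17 Jun 2024 to 27 Nov 2024: 163 days.
Commuter Stipend — status full-time ✓; service 163 days < 6 months (≈180 days) ✗ → not eligible.
Mental Health Benefit — benefits waiver on file ✓; rating 3 ≥ 2 ✓; grade P3 ≥ P3 ✓; not eligible for Commuter Stipend ✗ → not eligible.
Employer Retirement Match — status full-time ✓; dept QA ✗ → not eligible.
Fitness Allowance — status full-time ✓; benefits waiver on file ✓ → eligible.
Identity Protection Plan — benefits waiver on file ✓; grade P3 ≥ P2 ✓; age 44 ≥ 25 ✓ → eligible.
Tuition Reimbursement — status full-time ✓; service 163 days ≥ 4 weeks (≈28 days) ✓ → eligible.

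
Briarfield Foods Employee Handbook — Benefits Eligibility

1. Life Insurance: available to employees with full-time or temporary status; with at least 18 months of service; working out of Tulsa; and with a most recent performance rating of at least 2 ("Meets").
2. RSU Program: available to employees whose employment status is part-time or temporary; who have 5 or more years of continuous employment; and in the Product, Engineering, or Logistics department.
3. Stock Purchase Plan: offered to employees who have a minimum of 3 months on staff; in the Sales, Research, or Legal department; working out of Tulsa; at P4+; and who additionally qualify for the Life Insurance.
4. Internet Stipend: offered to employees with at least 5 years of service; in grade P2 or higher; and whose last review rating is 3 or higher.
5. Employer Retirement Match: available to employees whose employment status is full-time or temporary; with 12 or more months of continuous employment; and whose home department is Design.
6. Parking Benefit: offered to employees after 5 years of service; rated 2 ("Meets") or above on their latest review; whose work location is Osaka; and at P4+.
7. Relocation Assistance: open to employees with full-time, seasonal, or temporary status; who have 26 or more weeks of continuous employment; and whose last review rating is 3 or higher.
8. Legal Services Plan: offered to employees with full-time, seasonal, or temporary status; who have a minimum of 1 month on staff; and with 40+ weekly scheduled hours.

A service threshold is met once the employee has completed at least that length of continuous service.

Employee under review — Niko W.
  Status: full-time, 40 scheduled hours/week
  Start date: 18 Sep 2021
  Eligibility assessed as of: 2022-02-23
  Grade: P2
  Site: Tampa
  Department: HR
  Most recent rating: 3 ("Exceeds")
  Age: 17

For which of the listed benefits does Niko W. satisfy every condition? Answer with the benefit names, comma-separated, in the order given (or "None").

Legal Services Plan

Service from 18 Sep 2021 to 2022-02-23: 158 days.
Life Insurance — status full-time ✓; service 158 days < 18 months (≈540 days) ✗ → not eligible.
RSU Program — status full-time ✗ (requires part-time or temporary) → not eligible.
Stock Purchase Plan — service 158 days ≥ 3 months (≈90 days) ✓; dept HR ✗ → not eligible.
Internet Stipend — service 158 days < 5 years (≈1825 days) ✗ → not eligible.
Employer Retirement Match — status full-time ✓; service 158 days < 12 months (≈360 days) ✗ → not eligible.
Parking Benefit — service 158 days < 5 years (≈1825 days) ✗ → not eligible.
Relocation Assistance — status full-time ✓; service 158 days < 26 weeks (≈182 days) ✗ → not eligible.
Legal Services Plan — status full-time ✓; service 158 days ≥ 1 month (≈30 days) ✓; 40 hrs/wk ≥ 40 ✓ → eligible.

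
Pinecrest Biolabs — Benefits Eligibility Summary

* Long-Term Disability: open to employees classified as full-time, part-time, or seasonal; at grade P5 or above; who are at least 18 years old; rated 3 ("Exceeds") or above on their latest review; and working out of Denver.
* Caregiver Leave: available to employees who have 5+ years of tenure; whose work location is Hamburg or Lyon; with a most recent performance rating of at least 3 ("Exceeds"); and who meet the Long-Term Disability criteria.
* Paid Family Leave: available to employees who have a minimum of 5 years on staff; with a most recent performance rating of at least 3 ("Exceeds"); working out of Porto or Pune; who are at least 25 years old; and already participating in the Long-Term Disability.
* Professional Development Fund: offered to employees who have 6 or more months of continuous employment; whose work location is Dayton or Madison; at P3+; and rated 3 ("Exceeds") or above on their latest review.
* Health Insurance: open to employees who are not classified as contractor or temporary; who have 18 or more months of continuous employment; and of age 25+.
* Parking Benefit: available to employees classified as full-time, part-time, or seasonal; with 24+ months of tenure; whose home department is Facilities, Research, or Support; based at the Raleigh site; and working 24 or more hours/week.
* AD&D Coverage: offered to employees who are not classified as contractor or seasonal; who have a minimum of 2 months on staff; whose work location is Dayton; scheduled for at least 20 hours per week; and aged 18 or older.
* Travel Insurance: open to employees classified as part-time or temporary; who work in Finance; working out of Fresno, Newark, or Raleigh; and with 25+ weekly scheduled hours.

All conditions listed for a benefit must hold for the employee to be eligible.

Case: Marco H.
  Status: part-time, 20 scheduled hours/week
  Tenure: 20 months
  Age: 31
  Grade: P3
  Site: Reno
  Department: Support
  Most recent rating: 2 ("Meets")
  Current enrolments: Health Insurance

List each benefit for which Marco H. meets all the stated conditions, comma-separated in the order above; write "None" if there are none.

Health Insurance

Long-Term Disability — status part-time ✓; grade P3 < P5 ✗ → not eligible.
Caregiver Leave — service 20 months < 5 years (≈1825 days) ✗ → not eligible.
Paid Family Leave — service 20 months < 5 years (≈1825 days) ✗ → not eligible.
Professional Development Fund — service 20 months ≥ 6 months ✓; site Reno ✗ (not Dayton or Madison) → not eligible.
Health Insurance — status part-time ✓ (not excluded); service 20 months ≥ 18 months ✓; age 31 ≥ 25 ✓ → eligible.
Parking Benefit — status part-time ✓; service 20 months < 24 months ✗ → not eligible.
AD&D Coverage — status part-time ✓ (not excluded); service 20 months ≥ 2 months ✓; site Reno ✗ (not Dayton) → not eligible.
Travel Insurance — status part-time ✓; dept Support ✗ → not eligible.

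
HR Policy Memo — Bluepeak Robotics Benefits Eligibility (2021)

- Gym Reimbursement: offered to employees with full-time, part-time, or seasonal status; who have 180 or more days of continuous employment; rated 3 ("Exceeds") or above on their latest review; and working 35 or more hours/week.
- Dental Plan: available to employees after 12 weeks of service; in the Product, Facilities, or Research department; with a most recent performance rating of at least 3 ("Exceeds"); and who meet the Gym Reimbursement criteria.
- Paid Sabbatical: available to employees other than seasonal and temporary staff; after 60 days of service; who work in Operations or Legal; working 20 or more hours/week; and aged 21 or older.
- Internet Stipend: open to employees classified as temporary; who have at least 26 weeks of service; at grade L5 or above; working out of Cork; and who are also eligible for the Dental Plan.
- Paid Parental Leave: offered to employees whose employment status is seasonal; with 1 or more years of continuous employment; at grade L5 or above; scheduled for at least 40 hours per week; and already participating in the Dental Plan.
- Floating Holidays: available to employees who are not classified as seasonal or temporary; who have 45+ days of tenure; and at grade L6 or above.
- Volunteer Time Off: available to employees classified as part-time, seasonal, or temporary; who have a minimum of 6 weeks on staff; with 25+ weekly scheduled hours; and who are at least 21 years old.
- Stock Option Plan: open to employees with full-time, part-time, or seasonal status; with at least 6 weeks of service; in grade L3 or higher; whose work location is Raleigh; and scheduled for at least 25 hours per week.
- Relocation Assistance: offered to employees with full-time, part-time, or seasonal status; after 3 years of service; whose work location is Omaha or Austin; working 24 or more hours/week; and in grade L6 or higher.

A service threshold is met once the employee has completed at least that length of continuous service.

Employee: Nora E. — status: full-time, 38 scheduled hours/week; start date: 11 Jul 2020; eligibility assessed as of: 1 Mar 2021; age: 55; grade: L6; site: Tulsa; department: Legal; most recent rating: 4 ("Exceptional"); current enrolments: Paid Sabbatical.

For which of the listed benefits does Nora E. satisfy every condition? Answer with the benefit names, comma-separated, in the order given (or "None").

Gym Reimbursement, Paid Sabbatical, Floating Holidays

Service from 11 Jul 2020 to 1 Mar 2021: 233 days.
Gym Reimbursement — status full-time ✓; service 233 days ≥ 180 days ✓; rating 4 ≥ 3 ✓; 38 hrs/wk ≥ 35 ✓ → eligible.
Dental Plan — service 233 days ≥ 12 weeks (≈84 days) ✓; dept Legal ✗ → not eligible.
Paid Sabbatical — status full-time ✓ (not excluded); service 233 days ≥ 60 days ✓; dept Legal ✓; 38 hrs/wk ≥ 20 ✓; age 55 ≥ 21 ✓ → eligible.
Internet Stipend — status full-time ✗ (requires temporary) → not eligible.
Paid Parental Leave — status full-time ✗ (requires seasonal) → not eligible.
Floating Holidays — status full-time ✓ (not excluded); service 233 days ≥ 45 days ✓; grade L6 ≥ L6 ✓ → eligible.
Volunteer Time Off — status full-time ✗ (requires part-time, seasonal, or temporary) → not eligible.
Stock Option Plan — status full-time ✓; service 233 days ≥ 6 weeks (≈42 days) ✓; grade L6 ≥ L3 ✓; site Tulsa ✗ (not Raleigh) → not eligible.
Relocation Assistance — status full-time ✓; service 233 days < 3 years (≈1095 days) ✗ → not eligible.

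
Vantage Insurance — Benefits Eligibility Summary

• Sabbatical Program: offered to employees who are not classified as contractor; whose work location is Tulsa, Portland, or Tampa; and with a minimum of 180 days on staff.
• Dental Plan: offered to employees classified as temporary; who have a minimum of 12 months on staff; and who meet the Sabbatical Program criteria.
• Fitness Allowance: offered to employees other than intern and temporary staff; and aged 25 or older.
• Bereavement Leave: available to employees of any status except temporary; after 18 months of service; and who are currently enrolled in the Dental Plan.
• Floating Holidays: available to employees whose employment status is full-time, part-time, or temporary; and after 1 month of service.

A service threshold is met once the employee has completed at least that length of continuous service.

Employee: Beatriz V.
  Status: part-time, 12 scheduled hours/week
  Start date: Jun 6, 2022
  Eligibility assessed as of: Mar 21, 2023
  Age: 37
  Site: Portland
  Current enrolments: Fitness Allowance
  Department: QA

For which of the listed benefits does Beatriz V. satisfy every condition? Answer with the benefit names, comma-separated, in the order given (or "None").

Sabbatical Program, Fitness Allowance, Floating Holidays

Service from Jun 6, 2022 to Mar 21, 2023: 288 days.
Sabbatical Program — status part-time ✓ (not excluded); site Portland ✓; service 288 days ≥ 180 days ✓ → eligible.
Dental Plan — status part-time ✗ (requires temporary) → not eligible.
Fitness Allowance — status part-time ✓ (not excluded); age 37 ≥ 25 ✓ → eligible.
Bereavement Leave — status part-time ✓ (not excluded); service 288 days < 18 months (≈540 days) ✗ → not eligible.
Floating Holidays — status part-time ✓; service 288 days ≥ 1 month (≈30 days) ✓ → eligible.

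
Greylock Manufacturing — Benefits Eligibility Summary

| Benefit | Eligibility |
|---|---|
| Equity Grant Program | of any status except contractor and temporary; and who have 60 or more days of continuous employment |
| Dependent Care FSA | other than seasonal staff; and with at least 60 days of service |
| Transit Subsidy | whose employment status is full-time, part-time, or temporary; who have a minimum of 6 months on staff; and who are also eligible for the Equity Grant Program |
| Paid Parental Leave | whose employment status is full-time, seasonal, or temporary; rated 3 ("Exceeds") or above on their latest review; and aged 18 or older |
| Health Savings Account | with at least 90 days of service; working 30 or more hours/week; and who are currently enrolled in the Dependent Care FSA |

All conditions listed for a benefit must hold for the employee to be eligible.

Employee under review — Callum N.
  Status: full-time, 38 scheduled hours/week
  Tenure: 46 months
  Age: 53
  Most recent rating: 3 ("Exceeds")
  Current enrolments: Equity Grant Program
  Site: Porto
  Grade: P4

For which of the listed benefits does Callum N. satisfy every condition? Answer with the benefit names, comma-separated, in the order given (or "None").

Equity Grant Program, Dependent Care FSA, Transit Subsidy, Paid Parental Leave

Equity Grant Program — status full-time ✓ (not excluded); service 46 months ≥ 60 days ✓ → eligible.
Dependent Care FSA — status full-time ✓ (not excluded); service 46 months ≥ 60 days ✓ → eligible.
Transit Subsidy — status full-time ✓; service 46 months ≥ 6 months ✓; eligible for Equity Grant Program ✓ → eligible.
Paid Parental Leave — status full-time ✓; rating 3 ≥ 3 ✓; age 53 ≥ 18 ✓ → eligible.
Health Savings Account — service 46 months ≥ 90 days ✓; 38 hrs/wk ≥ 30 ✓; not enrolled in Dependent Care FSA ✗ → not eligible.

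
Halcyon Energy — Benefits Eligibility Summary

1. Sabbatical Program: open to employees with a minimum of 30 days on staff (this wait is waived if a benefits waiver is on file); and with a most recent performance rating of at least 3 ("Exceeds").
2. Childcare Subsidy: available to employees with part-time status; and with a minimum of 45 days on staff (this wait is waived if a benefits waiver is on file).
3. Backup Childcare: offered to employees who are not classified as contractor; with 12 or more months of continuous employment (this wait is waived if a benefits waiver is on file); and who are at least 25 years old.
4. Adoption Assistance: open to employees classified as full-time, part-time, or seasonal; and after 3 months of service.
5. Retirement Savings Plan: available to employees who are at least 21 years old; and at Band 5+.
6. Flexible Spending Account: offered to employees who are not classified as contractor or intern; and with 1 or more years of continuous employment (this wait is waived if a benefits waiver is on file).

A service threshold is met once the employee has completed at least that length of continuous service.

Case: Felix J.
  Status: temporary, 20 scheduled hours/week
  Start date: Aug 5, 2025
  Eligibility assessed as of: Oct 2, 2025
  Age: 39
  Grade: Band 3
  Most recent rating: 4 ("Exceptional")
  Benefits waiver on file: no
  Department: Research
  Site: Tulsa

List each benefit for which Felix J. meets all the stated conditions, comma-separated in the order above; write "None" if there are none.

Sabbatical Program

Service from Aug 5, 2025 to Oct 2, 2025: 58 days.
Sabbatical Program — no waiver, service 58 days ≥ 30 days ✓; rating 4 ≥ 3 ✓ → eligible.
Childcare Subsidy — status temporary ✗ (requires part-time) → not eligible.
Backup Childcare — status temporary ✓ (not excluded); no waiver, service 58 days < 12 months (≈360 days) ✗ → not eligible.
Adoption Assistance — status temporary ✗ (requires full-time, part-time, or seasonal) → not eligible.
Retirement Savings Plan — age 39 ≥ 21 ✓; grade Band 3 < Band 5 ✗ → not eligible.
Flexible Spending Account — status temporary ✓ (not excluded); no waiver, service 58 days < 1 year (≈365 days) ✗ → not eligible.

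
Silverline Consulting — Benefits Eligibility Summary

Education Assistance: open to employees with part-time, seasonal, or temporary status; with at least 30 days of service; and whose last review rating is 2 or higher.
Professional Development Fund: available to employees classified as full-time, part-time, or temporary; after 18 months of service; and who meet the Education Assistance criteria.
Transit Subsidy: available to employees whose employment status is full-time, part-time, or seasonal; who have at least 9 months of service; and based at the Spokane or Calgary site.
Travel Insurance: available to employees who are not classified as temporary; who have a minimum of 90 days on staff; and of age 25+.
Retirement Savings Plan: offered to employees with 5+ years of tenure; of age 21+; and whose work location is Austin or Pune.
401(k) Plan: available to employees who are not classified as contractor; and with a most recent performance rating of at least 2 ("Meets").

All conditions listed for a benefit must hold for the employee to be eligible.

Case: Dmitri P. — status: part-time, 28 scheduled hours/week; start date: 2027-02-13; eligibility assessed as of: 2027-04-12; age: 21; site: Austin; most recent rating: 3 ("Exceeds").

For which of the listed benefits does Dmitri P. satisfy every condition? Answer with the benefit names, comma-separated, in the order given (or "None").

Education Assistance, 401(k) Plan

Service from 2027-02-13 to 2027-04-12: 58 days.
Education Assistance — status part-time ✓; service 58 days ≥ 30 days ✓; rating 3 ≥ 2 ✓ → eligible.
Professional Development Fund — status part-time ✓; service 58 days < 18 months (≈540 days) ✗ → not eligible.
Transit Subsidy — status part-time ✓; service 58 days < 9 months (≈270 days) ✗ → not eligible.
Travel Insurance — status part-time ✓ (not excluded); service 58 days < 90 days ✗ → not eligible.
Retirement Savings Plan — service 58 days < 5 years (≈1825 days) ✗ → not eligible.
401(k) Plan — status part-time ✓ (not excluded); rating 3 ≥ 2 ✓ → eligible.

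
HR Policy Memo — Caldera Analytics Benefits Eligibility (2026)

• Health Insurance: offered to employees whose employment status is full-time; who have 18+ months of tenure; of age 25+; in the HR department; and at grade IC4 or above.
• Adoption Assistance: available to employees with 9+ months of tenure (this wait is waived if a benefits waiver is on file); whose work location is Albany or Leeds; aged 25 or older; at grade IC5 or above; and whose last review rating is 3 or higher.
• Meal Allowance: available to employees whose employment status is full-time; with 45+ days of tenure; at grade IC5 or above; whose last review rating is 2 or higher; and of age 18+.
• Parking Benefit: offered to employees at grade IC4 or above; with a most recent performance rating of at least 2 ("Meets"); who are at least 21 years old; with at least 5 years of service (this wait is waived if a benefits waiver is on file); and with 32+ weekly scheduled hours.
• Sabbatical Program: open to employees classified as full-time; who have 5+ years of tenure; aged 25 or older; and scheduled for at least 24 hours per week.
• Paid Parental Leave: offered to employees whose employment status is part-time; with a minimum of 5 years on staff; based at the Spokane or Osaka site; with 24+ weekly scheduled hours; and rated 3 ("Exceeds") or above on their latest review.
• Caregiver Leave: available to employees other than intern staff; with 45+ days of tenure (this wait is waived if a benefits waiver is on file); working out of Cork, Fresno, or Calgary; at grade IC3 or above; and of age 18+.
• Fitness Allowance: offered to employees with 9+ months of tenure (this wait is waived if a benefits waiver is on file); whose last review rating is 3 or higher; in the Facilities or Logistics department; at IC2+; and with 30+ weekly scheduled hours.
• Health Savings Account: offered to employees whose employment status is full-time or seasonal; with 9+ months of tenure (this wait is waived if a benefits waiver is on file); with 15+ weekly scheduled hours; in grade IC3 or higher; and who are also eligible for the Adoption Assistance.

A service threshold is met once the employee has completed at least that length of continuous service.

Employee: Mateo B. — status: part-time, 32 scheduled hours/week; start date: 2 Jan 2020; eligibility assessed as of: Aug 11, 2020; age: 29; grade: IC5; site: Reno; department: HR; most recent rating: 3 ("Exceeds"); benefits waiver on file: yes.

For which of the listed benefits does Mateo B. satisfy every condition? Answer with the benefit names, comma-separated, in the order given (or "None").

Parking Benefit

Service from 2 Jan 2020 to Aug 11, 2020: 222 days.
Health Insurance — status part-time ✗ (requires full-time) → not eligible.
Adoption Assistance — benefits waiver on file ✓; site Reno ✗ (not Albany or Leeds) → not eligible.
Meal Allowance — status part-time ✗ (requires full-time) → not eligible.
Parking Benefit — grade IC5 ≥ IC4 ✓; rating 3 ≥ 2 ✓; age 29 ≥ 21 ✓; benefits waiver on file ✓; 32 hrs/wk ≥ 32 ✓ → eligible.
Sabbatical Program — status part-time ✗ (requires full-time) → not eligible.
Paid Parental Leave — status part-time ✓; service 222 days < 5 years (≈1825 days) ✗ → not eligible.
Caregiver Leave — status part-time ✓ (not excluded); benefits waiver on file ✓; site Reno ✗ (not Cork, Fresno, or Calgary) → not eligible.
Fitness Allowance — benefits waiver on file ✓; rating 3 ≥ 3 ✓; dept HR ✗ → not eligible.
Health Savings Account — status part-time ✗ (requires full-time or seasonal) → not eligible.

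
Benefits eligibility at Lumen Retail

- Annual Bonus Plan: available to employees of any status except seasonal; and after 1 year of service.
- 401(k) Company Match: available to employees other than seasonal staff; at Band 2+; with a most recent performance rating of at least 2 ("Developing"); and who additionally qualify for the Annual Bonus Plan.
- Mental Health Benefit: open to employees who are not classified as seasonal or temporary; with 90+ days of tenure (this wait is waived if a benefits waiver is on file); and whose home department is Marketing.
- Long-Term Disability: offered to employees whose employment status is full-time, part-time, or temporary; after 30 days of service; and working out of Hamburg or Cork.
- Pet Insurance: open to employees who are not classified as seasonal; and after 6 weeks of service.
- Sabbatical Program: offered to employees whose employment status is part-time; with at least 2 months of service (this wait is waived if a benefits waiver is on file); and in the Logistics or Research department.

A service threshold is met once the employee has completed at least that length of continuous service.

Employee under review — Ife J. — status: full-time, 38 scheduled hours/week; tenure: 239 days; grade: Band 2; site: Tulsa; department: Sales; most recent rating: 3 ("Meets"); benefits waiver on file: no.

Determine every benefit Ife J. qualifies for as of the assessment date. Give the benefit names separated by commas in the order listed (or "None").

Annual Bonus Plan — status full-time ✓ (not excluded); service 239 days < 1 year (≈365 days) ✗ → not eligible.
401(k) Company Match — status full-time ✓ (not excluded); grade Band 2 ≥ Band 2 ✓; rating 3 ≥ 2 ✓; not eligible for Annual Bonus Plan ✗ → not eligible.
Mental Health Benefit — status full-time ✓ (not excluded); no waiver, service 239 days ≥ 90 days ✓; dept Sales ✗ → not eligible.
Long-Term Disability — status full-time ✓; service 239 days ≥ 30 days ✓; site Tulsa ✗ (not Hamburg or Cork) → not eligible.
Pet Insurance — status full-time ✓ (not excluded); service 239 days ≥ 6 weeks (≈42 days) ✓ → eligible.
Sabbatical Program — status full-time ✗ (requires part-time) → not eligible.

Pet Insurance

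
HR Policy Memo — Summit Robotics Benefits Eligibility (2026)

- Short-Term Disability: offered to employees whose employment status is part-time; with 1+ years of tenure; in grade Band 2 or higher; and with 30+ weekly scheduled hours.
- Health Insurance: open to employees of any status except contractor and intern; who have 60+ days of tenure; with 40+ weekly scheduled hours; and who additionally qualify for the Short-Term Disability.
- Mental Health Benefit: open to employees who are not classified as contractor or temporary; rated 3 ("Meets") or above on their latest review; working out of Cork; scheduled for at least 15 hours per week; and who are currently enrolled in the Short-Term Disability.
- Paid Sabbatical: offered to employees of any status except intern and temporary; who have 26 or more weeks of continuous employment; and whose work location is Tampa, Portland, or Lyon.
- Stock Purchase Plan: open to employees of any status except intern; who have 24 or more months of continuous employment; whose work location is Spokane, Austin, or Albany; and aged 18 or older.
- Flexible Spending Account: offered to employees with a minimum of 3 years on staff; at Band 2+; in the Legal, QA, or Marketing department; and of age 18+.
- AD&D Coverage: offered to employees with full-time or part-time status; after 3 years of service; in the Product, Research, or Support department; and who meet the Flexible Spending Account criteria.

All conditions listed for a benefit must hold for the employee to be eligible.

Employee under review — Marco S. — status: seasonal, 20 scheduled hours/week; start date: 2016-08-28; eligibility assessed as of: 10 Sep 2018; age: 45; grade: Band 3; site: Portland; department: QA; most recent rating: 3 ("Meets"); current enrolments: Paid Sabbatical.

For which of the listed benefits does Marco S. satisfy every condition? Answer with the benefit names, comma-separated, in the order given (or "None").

Service from 2016-08-28 to 10 Sep 2018: 743 days.
Short-Term Disability — status seasonal ✗ (requires part-time) → not eligible.
Health Insurance — status seasonal ✓ (not excluded); service 743 days ≥ 60 days ✓; 20 hrs/wk < 40 ✗ → not eligible.
Mental Health Benefit — status seasonal ✓ (not excluded); rating 3 ≥ 3 ✓; site Portland ✗ (not Cork) → not eligible.
Paid Sabbatical — status seasonal ✓ (not excluded); service 743 days ≥ 26 weeks (≈182 days) ✓; site Portland ✓ → eligible.
Stock Purchase Plan — status seasonal ✓ (not excluded); service 743 days ≥ 24 months (≈720 days) ✓; site Portland ✗ (not Spokane, Austin, or Albany) → not eligible.
Flexible Spending Account — service 743 days < 3 years (≈1095 days) ✗ → not eligible.
AD&D Coverage — status seasonal ✗ (requires full-time or part-time) → not eligible.

Paid Sabbatical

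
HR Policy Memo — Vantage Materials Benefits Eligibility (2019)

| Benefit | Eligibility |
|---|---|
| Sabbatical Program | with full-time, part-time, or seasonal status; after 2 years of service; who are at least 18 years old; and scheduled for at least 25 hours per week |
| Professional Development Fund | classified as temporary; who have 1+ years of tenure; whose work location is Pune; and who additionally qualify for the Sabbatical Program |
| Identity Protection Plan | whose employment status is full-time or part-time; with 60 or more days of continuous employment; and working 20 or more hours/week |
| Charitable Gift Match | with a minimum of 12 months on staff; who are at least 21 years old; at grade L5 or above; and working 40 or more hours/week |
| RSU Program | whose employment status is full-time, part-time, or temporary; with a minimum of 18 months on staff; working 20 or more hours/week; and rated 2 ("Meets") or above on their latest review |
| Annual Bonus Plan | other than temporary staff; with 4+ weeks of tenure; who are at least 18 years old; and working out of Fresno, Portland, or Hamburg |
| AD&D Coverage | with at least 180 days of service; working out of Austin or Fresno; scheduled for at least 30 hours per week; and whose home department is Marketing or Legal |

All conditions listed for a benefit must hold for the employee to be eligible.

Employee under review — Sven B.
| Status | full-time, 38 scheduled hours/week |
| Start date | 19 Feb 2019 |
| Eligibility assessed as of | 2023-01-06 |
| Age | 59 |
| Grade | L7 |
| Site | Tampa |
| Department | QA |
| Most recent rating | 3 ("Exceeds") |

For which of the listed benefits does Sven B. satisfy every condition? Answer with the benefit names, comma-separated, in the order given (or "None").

Service from 19 Feb 2019 to 2023-01-06: 1417 days.
Sabbatical Program — status full-time ✓; service 1417 days ≥ 2 years (≈730 days) ✓; age 59 ≥ 18 ✓; 38 hrs/wk ≥ 25 ✓ → eligible.
Professional Development Fund — status full-time ✗ (requires temporary) → not eligible.
Identity Protection Plan — status full-time ✓; service 1417 days ≥ 60 days ✓; 38 hrs/wk ≥ 20 ✓ → eligible.
Charitable Gift Match — service 1417 days ≥ 12 months (≈360 days) ✓; age 59 ≥ 21 ✓; grade L7 ≥ L5 ✓; 38 hrs/wk < 40 ✗ → not eligible.
RSU Program — status full-time ✓; service 1417 days ≥ 18 months (≈540 days) ✓; 38 hrs/wk ≥ 20 ✓; rating 3 ≥ 2 ✓ → eligible.
Annual Bonus Plan — status full-time ✓ (not excluded); service 1417 days ≥ 4 weeks (≈28 days) ✓; age 59 ≥ 18 ✓; site Tampa ✗ (not Fresno, Portland, or Hamburg) → not eligible.
AD&D Coverage — service 1417 days ≥ 180 days ✓; site Tampa ✗ (not Austin or Fresno) → not eligible.

Sabbatical Program, Identity Protection Plan, RSU Program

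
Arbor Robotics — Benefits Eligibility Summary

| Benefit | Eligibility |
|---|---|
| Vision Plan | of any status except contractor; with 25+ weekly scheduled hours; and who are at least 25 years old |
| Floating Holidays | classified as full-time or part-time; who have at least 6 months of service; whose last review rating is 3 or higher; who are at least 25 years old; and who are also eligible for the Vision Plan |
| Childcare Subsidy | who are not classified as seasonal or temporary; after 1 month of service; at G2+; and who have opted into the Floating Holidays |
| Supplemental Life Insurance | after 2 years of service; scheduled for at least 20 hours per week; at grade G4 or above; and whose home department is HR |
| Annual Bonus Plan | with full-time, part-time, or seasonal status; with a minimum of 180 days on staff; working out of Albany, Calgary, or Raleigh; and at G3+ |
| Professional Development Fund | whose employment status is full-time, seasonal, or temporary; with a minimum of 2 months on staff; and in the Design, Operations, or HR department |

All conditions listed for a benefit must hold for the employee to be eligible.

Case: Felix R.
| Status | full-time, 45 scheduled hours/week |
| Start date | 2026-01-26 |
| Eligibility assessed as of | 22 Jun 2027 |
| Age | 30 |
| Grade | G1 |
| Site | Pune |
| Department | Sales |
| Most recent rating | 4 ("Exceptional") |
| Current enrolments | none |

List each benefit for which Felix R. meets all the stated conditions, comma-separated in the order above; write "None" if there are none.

Service from 2026-01-26 to 22 Jun 2027: 512 days.
Vision Plan — status full-time ✓ (not excluded); 45 hrs/wk ≥ 25 ✓; age 30 ≥ 25 ✓ → eligible.
Floating Holidays — status full-time ✓; service 512 days ≥ 6 months (≈180 days) ✓; rating 4 ≥ 3 ✓; age 30 ≥ 25 ✓; eligible for Vision Plan ✓ → eligible.
Childcare Subsidy — status full-time ✓ (not excluded); service 512 days ≥ 1 month (≈30 days) ✓; grade G1 < G2 ✗ → not eligible.
Supplemental Life Insurance — service 512 days < 2 years (≈730 days) ✗ → not eligible.
Annual Bonus Plan — status full-time ✓; service 512 days ≥ 180 days ✓; site Pune ✗ (not Albany, Calgary, or Raleigh) → not eligible.
Professional Development Fund — status full-time ✓; service 512 days ≥ 2 months (≈60 days) ✓; dept Sales ✗ → not eligible.

Vision Plan, Floating Holidays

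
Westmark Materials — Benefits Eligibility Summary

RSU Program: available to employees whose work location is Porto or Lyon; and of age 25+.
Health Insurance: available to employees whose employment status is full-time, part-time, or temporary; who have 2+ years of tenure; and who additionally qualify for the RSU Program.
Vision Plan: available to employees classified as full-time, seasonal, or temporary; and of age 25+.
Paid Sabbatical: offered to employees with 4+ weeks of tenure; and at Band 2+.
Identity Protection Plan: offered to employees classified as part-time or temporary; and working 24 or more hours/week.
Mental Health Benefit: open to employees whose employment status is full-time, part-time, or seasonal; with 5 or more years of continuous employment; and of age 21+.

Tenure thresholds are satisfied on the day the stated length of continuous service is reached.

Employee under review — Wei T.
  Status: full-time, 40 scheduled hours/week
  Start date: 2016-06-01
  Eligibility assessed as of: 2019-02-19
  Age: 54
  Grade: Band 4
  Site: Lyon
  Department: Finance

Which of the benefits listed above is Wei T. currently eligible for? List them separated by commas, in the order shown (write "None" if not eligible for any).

RSU Program, Health Insurance, Vision Plan, Paid Sabbatical

Service from 2016-06-01 to 2019-02-19: 993 days.
RSU Program — site Lyon ✓; age 54 ≥ 25 ✓ → eligible.
Health Insurance — status full-time ✓; service 993 days ≥ 2 years (≈730 days) ✓; eligible for RSU Program ✓ → eligible.
Vision Plan — status full-time ✓; age 54 ≥ 25 ✓ → eligible.
Paid Sabbatical — service 993 days ≥ 4 weeks (≈28 days) ✓; grade Band 4 ≥ Band 2 ✓ → eligible.
Identity Protection Plan — status full-time ✗ (requires part-time or temporary) → not eligible.
Mental Health Benefit — status full-time ✓; service 993 days < 5 years (≈1825 days) ✗ → not eligible.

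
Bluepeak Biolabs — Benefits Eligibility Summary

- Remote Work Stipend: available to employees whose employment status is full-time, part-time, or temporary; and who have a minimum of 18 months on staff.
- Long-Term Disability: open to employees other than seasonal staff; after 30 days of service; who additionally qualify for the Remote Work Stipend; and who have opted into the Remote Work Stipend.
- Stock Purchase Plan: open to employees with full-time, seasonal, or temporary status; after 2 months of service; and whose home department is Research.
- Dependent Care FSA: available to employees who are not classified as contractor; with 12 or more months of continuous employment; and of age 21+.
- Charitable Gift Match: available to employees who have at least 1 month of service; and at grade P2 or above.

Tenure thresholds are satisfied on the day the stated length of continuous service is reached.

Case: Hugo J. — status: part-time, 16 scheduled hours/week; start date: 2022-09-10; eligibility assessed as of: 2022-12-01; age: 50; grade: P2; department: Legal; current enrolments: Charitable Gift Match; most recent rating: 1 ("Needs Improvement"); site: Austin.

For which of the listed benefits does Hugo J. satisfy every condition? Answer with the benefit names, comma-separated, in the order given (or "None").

Charitable Gift Match

Service from 2022-09-10 to 2022-12-01: 82 days.
Remote Work Stipend — status part-time ✓; service 82 days < 18 months (≈540 days) ✗ → not eligible.
Long-Term Disability — status part-time ✓ (not excluded); service 82 days ≥ 30 days ✓; not eligible for Remote Work Stipend ✗ → not eligible.
Stock Purchase Plan — status part-time ✗ (requires full-time, seasonal, or temporary) → not eligible.
Dependent Care FSA — status part-time ✓ (not excluded); service 82 days < 12 months (≈360 days) ✗ → not eligible.
Charitable Gift Match — service 82 days ≥ 1 month (≈30 days) ✓; grade P2 ≥ P2 ✓ → eligible.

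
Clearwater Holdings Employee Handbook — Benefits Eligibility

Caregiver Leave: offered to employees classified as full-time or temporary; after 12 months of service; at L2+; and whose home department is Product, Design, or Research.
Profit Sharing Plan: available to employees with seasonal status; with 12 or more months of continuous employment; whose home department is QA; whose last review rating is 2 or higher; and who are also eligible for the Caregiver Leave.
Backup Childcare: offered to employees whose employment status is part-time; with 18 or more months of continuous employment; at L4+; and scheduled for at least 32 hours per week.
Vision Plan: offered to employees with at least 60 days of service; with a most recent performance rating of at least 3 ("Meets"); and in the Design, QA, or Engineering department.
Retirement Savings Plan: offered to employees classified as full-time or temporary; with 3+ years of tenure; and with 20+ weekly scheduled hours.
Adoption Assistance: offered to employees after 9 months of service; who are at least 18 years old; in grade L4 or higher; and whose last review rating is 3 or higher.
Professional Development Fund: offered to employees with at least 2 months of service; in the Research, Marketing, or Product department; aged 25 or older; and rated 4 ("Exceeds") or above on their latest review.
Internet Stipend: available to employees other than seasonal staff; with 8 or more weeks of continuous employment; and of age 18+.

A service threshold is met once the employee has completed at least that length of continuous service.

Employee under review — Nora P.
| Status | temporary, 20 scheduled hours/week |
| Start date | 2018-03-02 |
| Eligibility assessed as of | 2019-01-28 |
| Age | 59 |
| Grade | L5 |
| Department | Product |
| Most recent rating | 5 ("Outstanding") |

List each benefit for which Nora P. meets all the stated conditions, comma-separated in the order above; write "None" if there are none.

Adoption Assistance, Professional Development Fund, Internet Stipend

Service from 2018-03-02 to 2019-01-28: 332 days.
Caregiver Leave — status temporary ✓; service 332 days < 12 months (≈360 days) ✗ → not eligible.
Profit Sharing Plan — status temporary ✗ (requires seasonal) → not eligible.
Backup Childcare — status temporary ✗ (requires part-time) → not eligible.
Vision Plan — service 332 days ≥ 60 days ✓; rating 5 ≥ 3 ✓; dept Product ✗ → not eligible.
Retirement Savings Plan — status temporary ✓; service 332 days < 3 years (≈1095 days) ✗ → not eligible.
Adoption Assistance — service 332 days ≥ 9 months (≈270 days) ✓; age 59 ≥ 18 ✓; grade L5 ≥ L4 ✓; rating 5 ≥ 3 ✓ → eligible.
Professional Development Fund — service 332 days ≥ 2 months (≈60 days) ✓; dept Product ✓; age 59 ≥ 25 ✓; rating 5 ≥ 4 ✓ → eligible.
Internet Stipend — status temporary ✓ (not excluded); service 332 days ≥ 8 weeks (≈56 days) ✓; age 59 ≥ 18 ✓ → eligible.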